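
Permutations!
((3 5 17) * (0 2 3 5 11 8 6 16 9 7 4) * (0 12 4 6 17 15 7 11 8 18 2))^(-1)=(2 18 11 9 16 6 7 15 5 17 8 3)(4 12)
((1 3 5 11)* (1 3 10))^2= ((1 10)(3 5 11))^2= (3 11 5)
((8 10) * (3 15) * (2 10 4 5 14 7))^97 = ((2 10 8 4 5 14 7)(3 15))^97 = (2 7 14 5 4 8 10)(3 15)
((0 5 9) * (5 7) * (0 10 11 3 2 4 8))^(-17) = ((0 7 5 9 10 11 3 2 4 8))^(-17) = (0 9 3 8 5 11 4 7 10 2)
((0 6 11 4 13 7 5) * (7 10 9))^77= (0 10 6 9 11 7 4 5 13)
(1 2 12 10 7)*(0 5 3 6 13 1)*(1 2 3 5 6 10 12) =(0 6 13 2 1 3 10 7) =[6, 3, 1, 10, 4, 5, 13, 0, 8, 9, 7, 11, 12, 2]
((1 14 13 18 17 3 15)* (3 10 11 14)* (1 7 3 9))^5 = (1 9)(3 7 15)(10 17 18 13 14 11)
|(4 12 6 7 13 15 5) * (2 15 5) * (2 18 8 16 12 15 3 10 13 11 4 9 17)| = 63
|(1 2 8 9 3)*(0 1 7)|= |(0 1 2 8 9 3 7)|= 7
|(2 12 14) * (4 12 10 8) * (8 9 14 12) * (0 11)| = |(0 11)(2 10 9 14)(4 8)| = 4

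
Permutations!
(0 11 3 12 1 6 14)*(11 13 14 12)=(0 13 14)(1 6 12)(3 11)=[13, 6, 2, 11, 4, 5, 12, 7, 8, 9, 10, 3, 1, 14, 0]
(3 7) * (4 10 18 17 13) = (3 7)(4 10 18 17 13) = [0, 1, 2, 7, 10, 5, 6, 3, 8, 9, 18, 11, 12, 4, 14, 15, 16, 13, 17]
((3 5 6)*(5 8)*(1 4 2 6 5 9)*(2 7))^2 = ((1 4 7 2 6 3 8 9))^2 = (1 7 6 8)(2 3 9 4)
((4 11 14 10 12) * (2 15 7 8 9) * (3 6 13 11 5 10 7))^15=((2 15 3 6 13 11 14 7 8 9)(4 5 10 12))^15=(2 11)(3 7)(4 12 10 5)(6 8)(9 13)(14 15)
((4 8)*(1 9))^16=((1 9)(4 8))^16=(9)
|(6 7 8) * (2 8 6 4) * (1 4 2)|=|(1 4)(2 8)(6 7)|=2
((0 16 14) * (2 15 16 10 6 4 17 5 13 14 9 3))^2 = (0 6 17 13)(2 16 3 15 9)(4 5 14 10)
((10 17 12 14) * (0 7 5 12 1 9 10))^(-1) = ((0 7 5 12 14)(1 9 10 17))^(-1) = (0 14 12 5 7)(1 17 10 9)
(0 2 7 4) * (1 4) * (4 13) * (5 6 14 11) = (0 2 7 1 13 4)(5 6 14 11) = [2, 13, 7, 3, 0, 6, 14, 1, 8, 9, 10, 5, 12, 4, 11]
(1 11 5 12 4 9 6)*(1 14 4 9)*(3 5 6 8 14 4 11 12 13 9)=[0, 12, 2, 5, 1, 13, 4, 7, 14, 8, 10, 6, 3, 9, 11]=(1 12 3 5 13 9 8 14 11 6 4)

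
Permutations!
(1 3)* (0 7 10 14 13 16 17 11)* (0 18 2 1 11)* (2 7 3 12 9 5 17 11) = [3, 12, 1, 2, 4, 17, 6, 10, 8, 5, 14, 18, 9, 16, 13, 15, 11, 0, 7] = (0 3 2 1 12 9 5 17)(7 10 14 13 16 11 18)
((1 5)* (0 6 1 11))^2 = (0 1 11 6 5)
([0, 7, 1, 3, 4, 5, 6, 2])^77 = (1 2 7)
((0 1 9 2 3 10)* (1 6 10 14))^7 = (0 6 10)(1 2 14 9 3)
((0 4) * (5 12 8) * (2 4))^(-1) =(0 4 2)(5 8 12)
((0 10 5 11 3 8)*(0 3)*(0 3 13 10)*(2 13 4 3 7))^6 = (13)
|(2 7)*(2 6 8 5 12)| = 6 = |(2 7 6 8 5 12)|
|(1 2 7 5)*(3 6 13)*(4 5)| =15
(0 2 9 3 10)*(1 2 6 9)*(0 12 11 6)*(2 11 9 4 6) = (1 11 2)(3 10 12 9)(4 6) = [0, 11, 1, 10, 6, 5, 4, 7, 8, 3, 12, 2, 9]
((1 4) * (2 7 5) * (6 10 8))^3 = ((1 4)(2 7 5)(6 10 8))^3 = (10)(1 4)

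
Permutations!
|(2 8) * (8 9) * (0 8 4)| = |(0 8 2 9 4)| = 5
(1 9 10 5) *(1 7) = (1 9 10 5 7) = [0, 9, 2, 3, 4, 7, 6, 1, 8, 10, 5]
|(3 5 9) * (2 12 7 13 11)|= |(2 12 7 13 11)(3 5 9)|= 15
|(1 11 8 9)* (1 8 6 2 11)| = 6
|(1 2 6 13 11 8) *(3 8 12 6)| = |(1 2 3 8)(6 13 11 12)| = 4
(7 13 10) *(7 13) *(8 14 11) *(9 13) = (8 14 11)(9 13 10) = [0, 1, 2, 3, 4, 5, 6, 7, 14, 13, 9, 8, 12, 10, 11]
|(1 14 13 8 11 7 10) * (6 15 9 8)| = |(1 14 13 6 15 9 8 11 7 10)| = 10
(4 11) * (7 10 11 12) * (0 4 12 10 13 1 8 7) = (0 4 10 11 12)(1 8 7 13) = [4, 8, 2, 3, 10, 5, 6, 13, 7, 9, 11, 12, 0, 1]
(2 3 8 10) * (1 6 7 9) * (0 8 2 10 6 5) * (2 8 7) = (10)(0 7 9 1 5)(2 3 8 6) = [7, 5, 3, 8, 4, 0, 2, 9, 6, 1, 10]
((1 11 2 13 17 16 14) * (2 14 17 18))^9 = ((1 11 14)(2 13 18)(16 17))^9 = (18)(16 17)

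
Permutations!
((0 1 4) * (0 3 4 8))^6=(8)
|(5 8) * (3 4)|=2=|(3 4)(5 8)|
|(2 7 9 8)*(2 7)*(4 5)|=|(4 5)(7 9 8)|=6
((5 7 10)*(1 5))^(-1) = ((1 5 7 10))^(-1) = (1 10 7 5)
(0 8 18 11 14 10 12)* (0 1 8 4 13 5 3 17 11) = (0 4 13 5 3 17 11 14 10 12 1 8 18) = [4, 8, 2, 17, 13, 3, 6, 7, 18, 9, 12, 14, 1, 5, 10, 15, 16, 11, 0]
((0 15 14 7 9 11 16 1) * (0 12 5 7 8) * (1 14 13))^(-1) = ((0 15 13 1 12 5 7 9 11 16 14 8))^(-1) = (0 8 14 16 11 9 7 5 12 1 13 15)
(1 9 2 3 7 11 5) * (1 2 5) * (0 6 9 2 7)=[6, 2, 3, 0, 4, 7, 9, 11, 8, 5, 10, 1]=(0 6 9 5 7 11 1 2 3)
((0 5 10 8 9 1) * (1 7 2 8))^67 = (0 1 10 5)(2 7 9 8)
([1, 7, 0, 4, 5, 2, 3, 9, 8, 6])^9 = (9)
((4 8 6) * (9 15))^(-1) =(4 6 8)(9 15)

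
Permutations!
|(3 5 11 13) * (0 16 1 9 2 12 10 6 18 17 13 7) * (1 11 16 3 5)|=|(0 3 1 9 2 12 10 6 18 17 13 5 16 11 7)|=15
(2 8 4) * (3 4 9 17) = (2 8 9 17 3 4) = [0, 1, 8, 4, 2, 5, 6, 7, 9, 17, 10, 11, 12, 13, 14, 15, 16, 3]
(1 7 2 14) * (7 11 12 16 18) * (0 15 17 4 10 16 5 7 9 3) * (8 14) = (0 15 17 4 10 16 18 9 3)(1 11 12 5 7 2 8 14) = [15, 11, 8, 0, 10, 7, 6, 2, 14, 3, 16, 12, 5, 13, 1, 17, 18, 4, 9]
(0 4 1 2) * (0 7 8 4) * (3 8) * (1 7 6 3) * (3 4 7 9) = [0, 2, 6, 8, 9, 5, 4, 1, 7, 3] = (1 2 6 4 9 3 8 7)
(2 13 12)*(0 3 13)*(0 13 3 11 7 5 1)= [11, 0, 13, 3, 4, 1, 6, 5, 8, 9, 10, 7, 2, 12]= (0 11 7 5 1)(2 13 12)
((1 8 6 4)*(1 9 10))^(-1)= (1 10 9 4 6 8)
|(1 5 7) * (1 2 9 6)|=6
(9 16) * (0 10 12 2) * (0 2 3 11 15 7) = [10, 1, 2, 11, 4, 5, 6, 0, 8, 16, 12, 15, 3, 13, 14, 7, 9] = (0 10 12 3 11 15 7)(9 16)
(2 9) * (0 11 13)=[11, 1, 9, 3, 4, 5, 6, 7, 8, 2, 10, 13, 12, 0]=(0 11 13)(2 9)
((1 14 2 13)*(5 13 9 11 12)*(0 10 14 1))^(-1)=((0 10 14 2 9 11 12 5 13))^(-1)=(0 13 5 12 11 9 2 14 10)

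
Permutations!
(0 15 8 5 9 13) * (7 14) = (0 15 8 5 9 13)(7 14) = [15, 1, 2, 3, 4, 9, 6, 14, 5, 13, 10, 11, 12, 0, 7, 8]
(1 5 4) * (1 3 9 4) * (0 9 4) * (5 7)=(0 9)(1 7 5)(3 4)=[9, 7, 2, 4, 3, 1, 6, 5, 8, 0]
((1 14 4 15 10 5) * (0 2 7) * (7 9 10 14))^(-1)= (0 7 1 5 10 9 2)(4 14 15)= ((0 2 9 10 5 1 7)(4 15 14))^(-1)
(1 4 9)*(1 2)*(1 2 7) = (1 4 9 7) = [0, 4, 2, 3, 9, 5, 6, 1, 8, 7]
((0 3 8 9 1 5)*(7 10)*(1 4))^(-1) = (0 5 1 4 9 8 3)(7 10)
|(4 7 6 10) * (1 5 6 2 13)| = |(1 5 6 10 4 7 2 13)| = 8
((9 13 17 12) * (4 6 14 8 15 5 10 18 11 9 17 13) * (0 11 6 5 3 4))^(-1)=(0 9 11)(3 15 8 14 6 18 10 5 4)(12 17)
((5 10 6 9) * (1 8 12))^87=((1 8 12)(5 10 6 9))^87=(12)(5 9 6 10)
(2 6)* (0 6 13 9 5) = (0 6 2 13 9 5) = [6, 1, 13, 3, 4, 0, 2, 7, 8, 5, 10, 11, 12, 9]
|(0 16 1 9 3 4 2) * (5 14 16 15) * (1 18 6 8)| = |(0 15 5 14 16 18 6 8 1 9 3 4 2)| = 13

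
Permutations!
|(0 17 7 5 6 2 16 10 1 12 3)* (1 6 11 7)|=|(0 17 1 12 3)(2 16 10 6)(5 11 7)|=60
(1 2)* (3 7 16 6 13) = (1 2)(3 7 16 6 13) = [0, 2, 1, 7, 4, 5, 13, 16, 8, 9, 10, 11, 12, 3, 14, 15, 6]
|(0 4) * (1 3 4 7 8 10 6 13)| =9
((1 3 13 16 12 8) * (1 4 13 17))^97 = (1 3 17)(4 16 8 13 12)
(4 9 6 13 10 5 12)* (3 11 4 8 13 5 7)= (3 11 4 9 6 5 12 8 13 10 7)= [0, 1, 2, 11, 9, 12, 5, 3, 13, 6, 7, 4, 8, 10]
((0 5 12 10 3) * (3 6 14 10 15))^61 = ((0 5 12 15 3)(6 14 10))^61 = (0 5 12 15 3)(6 14 10)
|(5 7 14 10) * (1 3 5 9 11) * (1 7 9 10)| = |(1 3 5 9 11 7 14)| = 7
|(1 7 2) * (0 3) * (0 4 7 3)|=|(1 3 4 7 2)|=5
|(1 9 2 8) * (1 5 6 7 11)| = |(1 9 2 8 5 6 7 11)| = 8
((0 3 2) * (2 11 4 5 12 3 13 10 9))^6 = (0 13 10 9 2)(3 11 4 5 12)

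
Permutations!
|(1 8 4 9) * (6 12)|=4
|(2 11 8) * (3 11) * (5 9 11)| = 6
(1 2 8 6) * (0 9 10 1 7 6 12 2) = [9, 0, 8, 3, 4, 5, 7, 6, 12, 10, 1, 11, 2] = (0 9 10 1)(2 8 12)(6 7)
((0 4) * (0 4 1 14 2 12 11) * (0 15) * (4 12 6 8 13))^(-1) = ((0 1 14 2 6 8 13 4 12 11 15))^(-1) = (0 15 11 12 4 13 8 6 2 14 1)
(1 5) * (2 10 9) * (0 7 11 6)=(0 7 11 6)(1 5)(2 10 9)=[7, 5, 10, 3, 4, 1, 0, 11, 8, 2, 9, 6]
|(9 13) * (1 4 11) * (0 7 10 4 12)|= |(0 7 10 4 11 1 12)(9 13)|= 14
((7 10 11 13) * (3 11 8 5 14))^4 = (3 10)(5 13)(7 14)(8 11)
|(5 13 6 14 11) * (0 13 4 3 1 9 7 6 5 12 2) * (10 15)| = |(0 13 5 4 3 1 9 7 6 14 11 12 2)(10 15)| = 26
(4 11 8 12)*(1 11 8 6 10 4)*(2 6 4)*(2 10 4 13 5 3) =[0, 11, 6, 2, 8, 3, 4, 7, 12, 9, 10, 13, 1, 5] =(1 11 13 5 3 2 6 4 8 12)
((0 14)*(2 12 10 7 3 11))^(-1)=(0 14)(2 11 3 7 10 12)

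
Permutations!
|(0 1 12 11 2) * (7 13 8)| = 15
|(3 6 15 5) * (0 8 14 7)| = 4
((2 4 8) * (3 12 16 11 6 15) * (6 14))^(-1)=(2 8 4)(3 15 6 14 11 16 12)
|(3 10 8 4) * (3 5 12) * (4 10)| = 4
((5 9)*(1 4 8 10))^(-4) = ((1 4 8 10)(5 9))^(-4) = (10)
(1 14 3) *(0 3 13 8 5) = (0 3 1 14 13 8 5) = [3, 14, 2, 1, 4, 0, 6, 7, 5, 9, 10, 11, 12, 8, 13]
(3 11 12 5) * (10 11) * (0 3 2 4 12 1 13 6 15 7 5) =[3, 13, 4, 10, 12, 2, 15, 5, 8, 9, 11, 1, 0, 6, 14, 7] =(0 3 10 11 1 13 6 15 7 5 2 4 12)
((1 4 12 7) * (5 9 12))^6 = ((1 4 5 9 12 7))^6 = (12)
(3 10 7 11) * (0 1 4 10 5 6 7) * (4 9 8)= [1, 9, 2, 5, 10, 6, 7, 11, 4, 8, 0, 3]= (0 1 9 8 4 10)(3 5 6 7 11)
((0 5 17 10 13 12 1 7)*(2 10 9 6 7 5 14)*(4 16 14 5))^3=(0 9)(1 14 13 4 2 12 16 10)(5 6)(7 17)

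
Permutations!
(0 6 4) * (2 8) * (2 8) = (8)(0 6 4) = [6, 1, 2, 3, 0, 5, 4, 7, 8]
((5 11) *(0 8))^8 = (11) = ((0 8)(5 11))^8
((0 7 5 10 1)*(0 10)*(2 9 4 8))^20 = (10)(0 5 7)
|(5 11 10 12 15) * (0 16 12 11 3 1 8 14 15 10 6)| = 6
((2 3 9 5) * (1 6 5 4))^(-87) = (1 3 6 9 5 4 2) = ((1 6 5 2 3 9 4))^(-87)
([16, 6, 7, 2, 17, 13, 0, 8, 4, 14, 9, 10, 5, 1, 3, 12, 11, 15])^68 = (0 5 4 3 11 1 15 7 9)(2 10 6 12 8 14 16 13 17)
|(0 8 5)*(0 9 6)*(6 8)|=6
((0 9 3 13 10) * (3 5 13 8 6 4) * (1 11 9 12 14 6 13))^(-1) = (0 10 13 8 3 4 6 14 12)(1 5 9 11)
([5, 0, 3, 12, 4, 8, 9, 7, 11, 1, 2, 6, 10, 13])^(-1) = (13)(0 1 9 6 11 8 5)(2 10 12 3)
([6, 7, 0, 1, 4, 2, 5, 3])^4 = [0, 7, 2, 1, 4, 5, 6, 3]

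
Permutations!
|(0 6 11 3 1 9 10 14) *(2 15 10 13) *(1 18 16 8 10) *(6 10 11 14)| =20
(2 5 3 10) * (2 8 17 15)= (2 5 3 10 8 17 15)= [0, 1, 5, 10, 4, 3, 6, 7, 17, 9, 8, 11, 12, 13, 14, 2, 16, 15]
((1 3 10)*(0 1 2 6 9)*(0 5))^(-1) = (0 5 9 6 2 10 3 1)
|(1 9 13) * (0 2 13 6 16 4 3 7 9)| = |(0 2 13 1)(3 7 9 6 16 4)| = 12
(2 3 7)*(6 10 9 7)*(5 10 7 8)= [0, 1, 3, 6, 4, 10, 7, 2, 5, 8, 9]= (2 3 6 7)(5 10 9 8)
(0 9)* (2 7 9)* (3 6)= (0 2 7 9)(3 6)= [2, 1, 7, 6, 4, 5, 3, 9, 8, 0]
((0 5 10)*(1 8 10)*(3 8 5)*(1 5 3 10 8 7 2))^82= (10)(1 7)(2 3)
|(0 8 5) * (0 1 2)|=5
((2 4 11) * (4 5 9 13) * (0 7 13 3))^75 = (0 4 5)(2 3 13)(7 11 9)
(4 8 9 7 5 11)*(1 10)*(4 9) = (1 10)(4 8)(5 11 9 7) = [0, 10, 2, 3, 8, 11, 6, 5, 4, 7, 1, 9]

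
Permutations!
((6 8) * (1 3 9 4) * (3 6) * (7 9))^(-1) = ((1 6 8 3 7 9 4))^(-1) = (1 4 9 7 3 8 6)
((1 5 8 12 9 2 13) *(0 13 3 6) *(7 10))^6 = (0 9 1 3 8)(2 5 6 12 13)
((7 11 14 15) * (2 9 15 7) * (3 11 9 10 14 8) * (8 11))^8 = (2 14 9)(7 15 10)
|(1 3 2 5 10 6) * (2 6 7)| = 12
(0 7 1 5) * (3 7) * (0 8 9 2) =(0 3 7 1 5 8 9 2) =[3, 5, 0, 7, 4, 8, 6, 1, 9, 2]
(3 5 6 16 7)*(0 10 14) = (0 10 14)(3 5 6 16 7) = [10, 1, 2, 5, 4, 6, 16, 3, 8, 9, 14, 11, 12, 13, 0, 15, 7]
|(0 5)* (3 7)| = 2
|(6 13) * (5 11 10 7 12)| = |(5 11 10 7 12)(6 13)| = 10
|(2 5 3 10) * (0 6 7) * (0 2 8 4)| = 9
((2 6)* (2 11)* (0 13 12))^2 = (0 12 13)(2 11 6)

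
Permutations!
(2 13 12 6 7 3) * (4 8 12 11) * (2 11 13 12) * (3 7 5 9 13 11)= (2 12 6 5 9 13 11 4 8)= [0, 1, 12, 3, 8, 9, 5, 7, 2, 13, 10, 4, 6, 11]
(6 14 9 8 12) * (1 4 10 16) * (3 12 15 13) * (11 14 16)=(1 4 10 11 14 9 8 15 13 3 12 6 16)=[0, 4, 2, 12, 10, 5, 16, 7, 15, 8, 11, 14, 6, 3, 9, 13, 1]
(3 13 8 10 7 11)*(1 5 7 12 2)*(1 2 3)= (1 5 7 11)(3 13 8 10 12)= [0, 5, 2, 13, 4, 7, 6, 11, 10, 9, 12, 1, 3, 8]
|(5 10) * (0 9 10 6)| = 5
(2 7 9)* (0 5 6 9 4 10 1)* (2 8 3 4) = (0 5 6 9 8 3 4 10 1)(2 7) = [5, 0, 7, 4, 10, 6, 9, 2, 3, 8, 1]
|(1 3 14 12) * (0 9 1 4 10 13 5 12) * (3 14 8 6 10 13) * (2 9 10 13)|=|(0 10 3 8 6 13 5 12 4 2 9 1 14)|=13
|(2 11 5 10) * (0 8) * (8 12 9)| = 4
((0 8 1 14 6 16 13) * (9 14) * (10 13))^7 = ((0 8 1 9 14 6 16 10 13))^7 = (0 10 6 9 8 13 16 14 1)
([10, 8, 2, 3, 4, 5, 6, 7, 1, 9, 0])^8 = [0, 1, 2, 3, 4, 5, 6, 7, 8, 9, 10]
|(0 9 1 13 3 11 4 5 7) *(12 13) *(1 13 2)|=24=|(0 9 13 3 11 4 5 7)(1 12 2)|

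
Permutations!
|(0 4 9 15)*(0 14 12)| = 6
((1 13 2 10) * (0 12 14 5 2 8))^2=(0 14 2 1 8 12 5 10 13)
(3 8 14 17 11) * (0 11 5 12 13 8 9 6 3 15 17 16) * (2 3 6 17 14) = (0 11 15 14 16)(2 3 9 17 5 12 13 8) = [11, 1, 3, 9, 4, 12, 6, 7, 2, 17, 10, 15, 13, 8, 16, 14, 0, 5]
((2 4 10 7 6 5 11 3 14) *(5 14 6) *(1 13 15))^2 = ((1 13 15)(2 4 10 7 5 11 3 6 14))^2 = (1 15 13)(2 10 5 3 14 4 7 11 6)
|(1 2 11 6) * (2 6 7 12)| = 4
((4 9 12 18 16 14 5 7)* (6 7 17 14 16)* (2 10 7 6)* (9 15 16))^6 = (2 9 4)(7 18 16)(10 12 15)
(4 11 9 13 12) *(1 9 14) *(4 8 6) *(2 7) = [0, 9, 7, 3, 11, 5, 4, 2, 6, 13, 10, 14, 8, 12, 1] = (1 9 13 12 8 6 4 11 14)(2 7)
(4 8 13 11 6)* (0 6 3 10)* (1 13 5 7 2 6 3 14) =[3, 13, 6, 10, 8, 7, 4, 2, 5, 9, 0, 14, 12, 11, 1] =(0 3 10)(1 13 11 14)(2 6 4 8 5 7)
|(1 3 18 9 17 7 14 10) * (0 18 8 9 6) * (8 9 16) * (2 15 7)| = |(0 18 6)(1 3 9 17 2 15 7 14 10)(8 16)| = 18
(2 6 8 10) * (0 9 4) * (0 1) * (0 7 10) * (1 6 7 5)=(0 9 4 6 8)(1 5)(2 7 10)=[9, 5, 7, 3, 6, 1, 8, 10, 0, 4, 2]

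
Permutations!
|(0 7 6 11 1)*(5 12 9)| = |(0 7 6 11 1)(5 12 9)| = 15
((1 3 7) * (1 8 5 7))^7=(1 3)(5 7 8)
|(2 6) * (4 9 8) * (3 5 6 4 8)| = 6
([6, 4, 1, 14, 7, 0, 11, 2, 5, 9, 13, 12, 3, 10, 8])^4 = [3, 1, 2, 0, 4, 12, 14, 7, 11, 9, 10, 8, 5, 13, 6]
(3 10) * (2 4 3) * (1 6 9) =(1 6 9)(2 4 3 10) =[0, 6, 4, 10, 3, 5, 9, 7, 8, 1, 2]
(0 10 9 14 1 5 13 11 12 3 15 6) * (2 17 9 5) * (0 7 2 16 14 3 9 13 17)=(0 10 5 17 13 11 12 9 3 15 6 7 2)(1 16 14)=[10, 16, 0, 15, 4, 17, 7, 2, 8, 3, 5, 12, 9, 11, 1, 6, 14, 13]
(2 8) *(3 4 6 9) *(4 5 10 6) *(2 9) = (2 8 9 3 5 10 6) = [0, 1, 8, 5, 4, 10, 2, 7, 9, 3, 6]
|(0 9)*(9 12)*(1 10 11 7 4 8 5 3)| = |(0 12 9)(1 10 11 7 4 8 5 3)| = 24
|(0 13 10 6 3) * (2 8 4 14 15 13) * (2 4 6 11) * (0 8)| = |(0 4 14 15 13 10 11 2)(3 8 6)| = 24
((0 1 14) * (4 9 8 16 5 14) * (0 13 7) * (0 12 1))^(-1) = (1 12 7 13 14 5 16 8 9 4)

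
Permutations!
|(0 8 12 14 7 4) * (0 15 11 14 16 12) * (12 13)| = |(0 8)(4 15 11 14 7)(12 16 13)| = 30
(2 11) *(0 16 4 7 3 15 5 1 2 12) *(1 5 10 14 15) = (0 16 4 7 3 1 2 11 12)(10 14 15) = [16, 2, 11, 1, 7, 5, 6, 3, 8, 9, 14, 12, 0, 13, 15, 10, 4]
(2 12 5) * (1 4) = (1 4)(2 12 5) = [0, 4, 12, 3, 1, 2, 6, 7, 8, 9, 10, 11, 5]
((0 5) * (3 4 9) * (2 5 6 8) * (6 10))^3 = ((0 10 6 8 2 5)(3 4 9))^3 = (0 8)(2 10)(5 6)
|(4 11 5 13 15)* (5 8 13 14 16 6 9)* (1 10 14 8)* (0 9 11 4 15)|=30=|(0 9 5 8 13)(1 10 14 16 6 11)|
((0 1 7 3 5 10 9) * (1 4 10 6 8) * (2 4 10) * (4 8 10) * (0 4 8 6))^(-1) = ((0 8 1 7 3 5)(2 6 10 9 4))^(-1) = (0 5 3 7 1 8)(2 4 9 10 6)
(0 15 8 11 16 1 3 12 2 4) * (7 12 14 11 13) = [15, 3, 4, 14, 0, 5, 6, 12, 13, 9, 10, 16, 2, 7, 11, 8, 1] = (0 15 8 13 7 12 2 4)(1 3 14 11 16)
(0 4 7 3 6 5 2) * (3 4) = (0 3 6 5 2)(4 7) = [3, 1, 0, 6, 7, 2, 5, 4]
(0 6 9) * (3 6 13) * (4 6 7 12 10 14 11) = (0 13 3 7 12 10 14 11 4 6 9) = [13, 1, 2, 7, 6, 5, 9, 12, 8, 0, 14, 4, 10, 3, 11]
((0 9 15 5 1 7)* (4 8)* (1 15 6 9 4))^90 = (15)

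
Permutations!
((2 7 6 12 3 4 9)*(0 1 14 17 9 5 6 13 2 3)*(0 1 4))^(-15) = (0 1)(3 12)(4 14)(5 17)(6 9)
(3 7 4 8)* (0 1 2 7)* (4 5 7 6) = [1, 2, 6, 0, 8, 7, 4, 5, 3] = (0 1 2 6 4 8 3)(5 7)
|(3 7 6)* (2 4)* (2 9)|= |(2 4 9)(3 7 6)|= 3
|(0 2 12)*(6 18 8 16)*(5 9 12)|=|(0 2 5 9 12)(6 18 8 16)|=20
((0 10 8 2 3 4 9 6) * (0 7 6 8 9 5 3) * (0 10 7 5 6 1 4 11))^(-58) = (0 3 6 1)(2 9)(4 7 11 5)(8 10)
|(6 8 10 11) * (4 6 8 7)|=3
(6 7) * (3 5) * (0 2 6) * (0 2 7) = (0 7 2 6)(3 5) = [7, 1, 6, 5, 4, 3, 0, 2]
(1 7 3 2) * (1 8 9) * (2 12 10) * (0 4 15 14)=(0 4 15 14)(1 7 3 12 10 2 8 9)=[4, 7, 8, 12, 15, 5, 6, 3, 9, 1, 2, 11, 10, 13, 0, 14]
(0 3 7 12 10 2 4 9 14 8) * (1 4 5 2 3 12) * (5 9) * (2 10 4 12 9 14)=[9, 12, 14, 7, 5, 10, 6, 1, 0, 2, 3, 11, 4, 13, 8]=(0 9 2 14 8)(1 12 4 5 10 3 7)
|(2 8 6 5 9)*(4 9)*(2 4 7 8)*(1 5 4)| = 7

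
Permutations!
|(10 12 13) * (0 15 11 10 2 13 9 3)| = |(0 15 11 10 12 9 3)(2 13)| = 14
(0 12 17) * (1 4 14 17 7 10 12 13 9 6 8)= (0 13 9 6 8 1 4 14 17)(7 10 12)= [13, 4, 2, 3, 14, 5, 8, 10, 1, 6, 12, 11, 7, 9, 17, 15, 16, 0]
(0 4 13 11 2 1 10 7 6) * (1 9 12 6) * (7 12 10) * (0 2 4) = (1 7)(2 9 10 12 6)(4 13 11) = [0, 7, 9, 3, 13, 5, 2, 1, 8, 10, 12, 4, 6, 11]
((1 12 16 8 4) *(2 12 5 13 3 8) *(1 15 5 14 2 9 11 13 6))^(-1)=((1 14 2 12 16 9 11 13 3 8 4 15 5 6))^(-1)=(1 6 5 15 4 8 3 13 11 9 16 12 2 14)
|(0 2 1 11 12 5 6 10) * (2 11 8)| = 6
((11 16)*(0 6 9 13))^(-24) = ((0 6 9 13)(11 16))^(-24) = (16)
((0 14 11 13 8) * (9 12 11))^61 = (0 13 12 14 8 11 9)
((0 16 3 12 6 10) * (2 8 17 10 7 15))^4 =(0 6 8 16 7 17 3 15 10 12 2)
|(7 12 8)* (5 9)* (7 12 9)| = |(5 7 9)(8 12)| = 6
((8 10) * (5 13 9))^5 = ((5 13 9)(8 10))^5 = (5 9 13)(8 10)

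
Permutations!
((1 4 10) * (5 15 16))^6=(16)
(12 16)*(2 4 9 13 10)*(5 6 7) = (2 4 9 13 10)(5 6 7)(12 16) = [0, 1, 4, 3, 9, 6, 7, 5, 8, 13, 2, 11, 16, 10, 14, 15, 12]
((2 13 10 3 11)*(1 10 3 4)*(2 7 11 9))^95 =(1 4 10)(2 9 3 13)(7 11)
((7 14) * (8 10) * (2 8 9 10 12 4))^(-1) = ((2 8 12 4)(7 14)(9 10))^(-1) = (2 4 12 8)(7 14)(9 10)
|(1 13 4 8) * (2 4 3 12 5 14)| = 9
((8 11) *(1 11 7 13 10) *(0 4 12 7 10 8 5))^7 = ((0 4 12 7 13 8 10 1 11 5))^7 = (0 1 13 4 11 8 12 5 10 7)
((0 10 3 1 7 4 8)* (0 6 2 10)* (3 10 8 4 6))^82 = (10)(1 8 6)(2 7 3)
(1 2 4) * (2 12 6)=(1 12 6 2 4)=[0, 12, 4, 3, 1, 5, 2, 7, 8, 9, 10, 11, 6]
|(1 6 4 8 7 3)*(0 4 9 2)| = |(0 4 8 7 3 1 6 9 2)| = 9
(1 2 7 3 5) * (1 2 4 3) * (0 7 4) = (0 7 1)(2 4 3 5) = [7, 0, 4, 5, 3, 2, 6, 1]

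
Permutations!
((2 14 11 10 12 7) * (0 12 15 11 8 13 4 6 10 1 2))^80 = ((0 12 7)(1 2 14 8 13 4 6 10 15 11))^80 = (15)(0 7 12)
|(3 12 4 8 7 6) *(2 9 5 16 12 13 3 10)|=10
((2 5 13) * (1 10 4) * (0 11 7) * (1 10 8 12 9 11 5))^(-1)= (0 7 11 9 12 8 1 2 13 5)(4 10)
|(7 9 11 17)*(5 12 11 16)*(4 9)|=|(4 9 16 5 12 11 17 7)|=8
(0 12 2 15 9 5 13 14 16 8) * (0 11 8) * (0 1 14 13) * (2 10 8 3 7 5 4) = (0 12 10 8 11 3 7 5)(1 14 16)(2 15 9 4) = [12, 14, 15, 7, 2, 0, 6, 5, 11, 4, 8, 3, 10, 13, 16, 9, 1]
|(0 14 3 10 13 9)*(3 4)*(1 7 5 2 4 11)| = 12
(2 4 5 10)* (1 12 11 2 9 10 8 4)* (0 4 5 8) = (0 4 8 5)(1 12 11 2)(9 10) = [4, 12, 1, 3, 8, 0, 6, 7, 5, 10, 9, 2, 11]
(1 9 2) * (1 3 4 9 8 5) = (1 8 5)(2 3 4 9) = [0, 8, 3, 4, 9, 1, 6, 7, 5, 2]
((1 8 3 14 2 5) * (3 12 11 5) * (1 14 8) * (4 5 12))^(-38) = (2 5 8)(3 14 4) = ((2 3 8 4 5 14)(11 12))^(-38)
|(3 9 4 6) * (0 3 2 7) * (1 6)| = |(0 3 9 4 1 6 2 7)| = 8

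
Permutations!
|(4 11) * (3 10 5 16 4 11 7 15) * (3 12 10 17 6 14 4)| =11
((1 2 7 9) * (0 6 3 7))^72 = ((0 6 3 7 9 1 2))^72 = (0 3 9 2 6 7 1)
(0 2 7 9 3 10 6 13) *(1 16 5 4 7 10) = (0 2 10 6 13)(1 16 5 4 7 9 3) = [2, 16, 10, 1, 7, 4, 13, 9, 8, 3, 6, 11, 12, 0, 14, 15, 5]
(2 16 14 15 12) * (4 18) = (2 16 14 15 12)(4 18) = [0, 1, 16, 3, 18, 5, 6, 7, 8, 9, 10, 11, 2, 13, 15, 12, 14, 17, 4]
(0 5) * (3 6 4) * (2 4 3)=[5, 1, 4, 6, 2, 0, 3]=(0 5)(2 4)(3 6)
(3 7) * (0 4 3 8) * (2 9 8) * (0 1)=(0 4 3 7 2 9 8 1)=[4, 0, 9, 7, 3, 5, 6, 2, 1, 8]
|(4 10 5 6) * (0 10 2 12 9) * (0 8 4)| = 20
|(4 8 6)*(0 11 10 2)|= |(0 11 10 2)(4 8 6)|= 12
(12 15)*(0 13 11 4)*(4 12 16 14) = [13, 1, 2, 3, 0, 5, 6, 7, 8, 9, 10, 12, 15, 11, 4, 16, 14] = (0 13 11 12 15 16 14 4)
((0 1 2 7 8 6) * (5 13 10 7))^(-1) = ((0 1 2 5 13 10 7 8 6))^(-1) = (0 6 8 7 10 13 5 2 1)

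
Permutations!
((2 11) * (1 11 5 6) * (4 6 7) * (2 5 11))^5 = ((1 2 11 5 7 4 6))^5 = (1 4 5 2 6 7 11)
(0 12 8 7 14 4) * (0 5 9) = [12, 1, 2, 3, 5, 9, 6, 14, 7, 0, 10, 11, 8, 13, 4] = (0 12 8 7 14 4 5 9)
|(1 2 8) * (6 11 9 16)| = |(1 2 8)(6 11 9 16)| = 12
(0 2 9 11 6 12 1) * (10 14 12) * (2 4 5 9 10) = (0 4 5 9 11 6 2 10 14 12 1) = [4, 0, 10, 3, 5, 9, 2, 7, 8, 11, 14, 6, 1, 13, 12]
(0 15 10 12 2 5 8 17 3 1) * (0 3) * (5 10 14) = (0 15 14 5 8 17)(1 3)(2 10 12) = [15, 3, 10, 1, 4, 8, 6, 7, 17, 9, 12, 11, 2, 13, 5, 14, 16, 0]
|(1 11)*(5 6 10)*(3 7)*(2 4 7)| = |(1 11)(2 4 7 3)(5 6 10)| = 12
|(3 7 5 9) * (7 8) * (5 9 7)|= 5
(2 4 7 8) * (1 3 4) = (1 3 4 7 8 2) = [0, 3, 1, 4, 7, 5, 6, 8, 2]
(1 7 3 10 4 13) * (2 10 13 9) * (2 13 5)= (1 7 3 5 2 10 4 9 13)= [0, 7, 10, 5, 9, 2, 6, 3, 8, 13, 4, 11, 12, 1]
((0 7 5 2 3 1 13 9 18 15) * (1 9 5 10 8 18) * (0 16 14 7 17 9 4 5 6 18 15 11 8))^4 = (0 13 8 7 9 18 16)(1 11 14 17 6 15 10)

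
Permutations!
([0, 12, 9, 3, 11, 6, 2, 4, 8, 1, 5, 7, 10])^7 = [0, 1, 2, 3, 11, 5, 6, 4, 8, 9, 10, 7, 12]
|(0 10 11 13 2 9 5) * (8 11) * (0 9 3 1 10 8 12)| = 18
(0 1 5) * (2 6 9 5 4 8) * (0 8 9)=(0 1 4 9 5 8 2 6)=[1, 4, 6, 3, 9, 8, 0, 7, 2, 5]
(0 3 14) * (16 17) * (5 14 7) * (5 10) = (0 3 7 10 5 14)(16 17) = [3, 1, 2, 7, 4, 14, 6, 10, 8, 9, 5, 11, 12, 13, 0, 15, 17, 16]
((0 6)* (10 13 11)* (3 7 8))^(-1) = (0 6)(3 8 7)(10 11 13)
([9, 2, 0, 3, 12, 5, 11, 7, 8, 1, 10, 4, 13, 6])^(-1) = [2, 9, 1, 3, 11, 5, 13, 7, 8, 0, 10, 6, 4, 12]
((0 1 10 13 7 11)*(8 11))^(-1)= (0 11 8 7 13 10 1)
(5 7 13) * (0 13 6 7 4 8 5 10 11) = (0 13 10 11)(4 8 5)(6 7) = [13, 1, 2, 3, 8, 4, 7, 6, 5, 9, 11, 0, 12, 10]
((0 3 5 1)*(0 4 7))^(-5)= ((0 3 5 1 4 7))^(-5)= (0 3 5 1 4 7)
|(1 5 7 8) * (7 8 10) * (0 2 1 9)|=|(0 2 1 5 8 9)(7 10)|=6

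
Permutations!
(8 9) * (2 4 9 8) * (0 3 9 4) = (0 3 9 2) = [3, 1, 0, 9, 4, 5, 6, 7, 8, 2]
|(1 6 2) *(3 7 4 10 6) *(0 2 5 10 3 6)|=6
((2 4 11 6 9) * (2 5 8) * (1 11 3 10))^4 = (1 5 3 6 2)(4 11 8 10 9)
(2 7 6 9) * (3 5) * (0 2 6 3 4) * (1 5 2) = (0 1 5 4)(2 7 3)(6 9) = [1, 5, 7, 2, 0, 4, 9, 3, 8, 6]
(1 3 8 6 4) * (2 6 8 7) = (8)(1 3 7 2 6 4) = [0, 3, 6, 7, 1, 5, 4, 2, 8]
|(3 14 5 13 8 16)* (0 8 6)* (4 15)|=8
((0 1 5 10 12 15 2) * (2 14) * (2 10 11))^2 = (0 5 2 1 11)(10 15)(12 14)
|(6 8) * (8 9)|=3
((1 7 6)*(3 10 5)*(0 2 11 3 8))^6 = (0 8 5 10 3 11 2)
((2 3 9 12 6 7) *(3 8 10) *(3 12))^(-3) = (2 12)(3 9)(6 8)(7 10)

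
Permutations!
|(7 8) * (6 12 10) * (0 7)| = |(0 7 8)(6 12 10)| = 3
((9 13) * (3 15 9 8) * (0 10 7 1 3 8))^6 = (0 9 3 7)(1 10 13 15)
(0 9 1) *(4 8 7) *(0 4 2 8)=(0 9 1 4)(2 8 7)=[9, 4, 8, 3, 0, 5, 6, 2, 7, 1]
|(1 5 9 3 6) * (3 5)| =|(1 3 6)(5 9)| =6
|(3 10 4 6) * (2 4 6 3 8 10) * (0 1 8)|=15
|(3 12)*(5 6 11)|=|(3 12)(5 6 11)|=6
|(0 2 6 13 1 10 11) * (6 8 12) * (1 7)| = 10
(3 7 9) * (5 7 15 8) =[0, 1, 2, 15, 4, 7, 6, 9, 5, 3, 10, 11, 12, 13, 14, 8] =(3 15 8 5 7 9)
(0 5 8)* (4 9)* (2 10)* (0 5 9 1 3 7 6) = (0 9 4 1 3 7 6)(2 10)(5 8) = [9, 3, 10, 7, 1, 8, 0, 6, 5, 4, 2]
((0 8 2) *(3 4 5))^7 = ((0 8 2)(3 4 5))^7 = (0 8 2)(3 4 5)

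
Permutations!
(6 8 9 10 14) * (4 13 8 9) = (4 13 8)(6 9 10 14) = [0, 1, 2, 3, 13, 5, 9, 7, 4, 10, 14, 11, 12, 8, 6]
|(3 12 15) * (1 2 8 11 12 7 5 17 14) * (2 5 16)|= |(1 5 17 14)(2 8 11 12 15 3 7 16)|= 8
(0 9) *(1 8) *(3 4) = (0 9)(1 8)(3 4) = [9, 8, 2, 4, 3, 5, 6, 7, 1, 0]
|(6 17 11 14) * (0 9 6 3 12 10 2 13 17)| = 24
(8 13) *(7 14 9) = (7 14 9)(8 13) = [0, 1, 2, 3, 4, 5, 6, 14, 13, 7, 10, 11, 12, 8, 9]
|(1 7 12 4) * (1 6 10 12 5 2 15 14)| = 12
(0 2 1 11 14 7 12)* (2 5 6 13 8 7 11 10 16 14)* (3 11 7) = (0 5 6 13 8 3 11 2 1 10 16 14 7 12) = [5, 10, 1, 11, 4, 6, 13, 12, 3, 9, 16, 2, 0, 8, 7, 15, 14]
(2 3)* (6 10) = [0, 1, 3, 2, 4, 5, 10, 7, 8, 9, 6] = (2 3)(6 10)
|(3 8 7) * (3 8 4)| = |(3 4)(7 8)| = 2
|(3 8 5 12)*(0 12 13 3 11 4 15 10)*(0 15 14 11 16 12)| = |(3 8 5 13)(4 14 11)(10 15)(12 16)| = 12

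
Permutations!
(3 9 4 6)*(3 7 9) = (4 6 7 9) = [0, 1, 2, 3, 6, 5, 7, 9, 8, 4]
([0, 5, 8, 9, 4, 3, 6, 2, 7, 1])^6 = [0, 3, 2, 1, 4, 9, 6, 7, 8, 5]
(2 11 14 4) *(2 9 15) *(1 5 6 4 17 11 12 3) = (1 5 6 4 9 15 2 12 3)(11 14 17) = [0, 5, 12, 1, 9, 6, 4, 7, 8, 15, 10, 14, 3, 13, 17, 2, 16, 11]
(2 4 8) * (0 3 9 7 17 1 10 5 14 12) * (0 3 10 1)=(0 10 5 14 12 3 9 7 17)(2 4 8)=[10, 1, 4, 9, 8, 14, 6, 17, 2, 7, 5, 11, 3, 13, 12, 15, 16, 0]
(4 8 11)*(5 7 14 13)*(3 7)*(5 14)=(3 7 5)(4 8 11)(13 14)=[0, 1, 2, 7, 8, 3, 6, 5, 11, 9, 10, 4, 12, 14, 13]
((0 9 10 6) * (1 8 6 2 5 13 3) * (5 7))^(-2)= (0 8 3 5 2 9 6 1 13 7 10)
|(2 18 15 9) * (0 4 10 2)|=7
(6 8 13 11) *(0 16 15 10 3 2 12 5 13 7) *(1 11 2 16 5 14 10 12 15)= [5, 11, 15, 16, 4, 13, 8, 0, 7, 9, 3, 6, 14, 2, 10, 12, 1]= (0 5 13 2 15 12 14 10 3 16 1 11 6 8 7)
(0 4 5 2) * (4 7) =[7, 1, 0, 3, 5, 2, 6, 4] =(0 7 4 5 2)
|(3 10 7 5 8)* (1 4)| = 10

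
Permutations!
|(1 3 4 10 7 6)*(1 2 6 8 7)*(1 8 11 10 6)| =20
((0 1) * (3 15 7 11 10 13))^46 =(3 10 7)(11 15 13)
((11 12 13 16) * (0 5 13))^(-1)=((0 5 13 16 11 12))^(-1)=(0 12 11 16 13 5)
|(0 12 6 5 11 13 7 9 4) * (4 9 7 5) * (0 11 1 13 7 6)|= |(0 12)(1 13 5)(4 11 7 6)|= 12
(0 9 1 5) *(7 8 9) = (0 7 8 9 1 5) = [7, 5, 2, 3, 4, 0, 6, 8, 9, 1]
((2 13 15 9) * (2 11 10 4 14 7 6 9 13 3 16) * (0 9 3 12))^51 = (0 10 7 16)(2 9 4 6)(3 12 11 14)(13 15)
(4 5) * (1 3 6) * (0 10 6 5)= (0 10 6 1 3 5 4)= [10, 3, 2, 5, 0, 4, 1, 7, 8, 9, 6]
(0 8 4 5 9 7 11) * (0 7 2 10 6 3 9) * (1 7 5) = (0 8 4 1 7 11 5)(2 10 6 3 9) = [8, 7, 10, 9, 1, 0, 3, 11, 4, 2, 6, 5]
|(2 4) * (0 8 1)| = 6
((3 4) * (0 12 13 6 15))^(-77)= ((0 12 13 6 15)(3 4))^(-77)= (0 6 12 15 13)(3 4)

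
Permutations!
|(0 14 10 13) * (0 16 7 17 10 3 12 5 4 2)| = 35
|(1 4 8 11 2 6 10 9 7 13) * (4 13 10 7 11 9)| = 8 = |(1 13)(2 6 7 10 4 8 9 11)|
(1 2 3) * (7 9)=[0, 2, 3, 1, 4, 5, 6, 9, 8, 7]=(1 2 3)(7 9)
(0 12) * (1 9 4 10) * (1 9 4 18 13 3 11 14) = (0 12)(1 4 10 9 18 13 3 11 14) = [12, 4, 2, 11, 10, 5, 6, 7, 8, 18, 9, 14, 0, 3, 1, 15, 16, 17, 13]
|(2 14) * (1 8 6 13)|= |(1 8 6 13)(2 14)|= 4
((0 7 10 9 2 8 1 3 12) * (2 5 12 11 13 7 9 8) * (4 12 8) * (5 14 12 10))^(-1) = ((0 9 14 12)(1 3 11 13 7 5 8)(4 10))^(-1) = (0 12 14 9)(1 8 5 7 13 11 3)(4 10)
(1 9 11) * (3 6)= (1 9 11)(3 6)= [0, 9, 2, 6, 4, 5, 3, 7, 8, 11, 10, 1]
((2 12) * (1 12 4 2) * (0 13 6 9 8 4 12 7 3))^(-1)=((0 13 6 9 8 4 2 12 1 7 3))^(-1)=(0 3 7 1 12 2 4 8 9 6 13)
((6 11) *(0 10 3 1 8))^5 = (6 11)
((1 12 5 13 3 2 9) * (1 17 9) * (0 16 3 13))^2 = (17)(0 3 1 5 16 2 12)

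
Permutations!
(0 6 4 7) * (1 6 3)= (0 3 1 6 4 7)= [3, 6, 2, 1, 7, 5, 4, 0]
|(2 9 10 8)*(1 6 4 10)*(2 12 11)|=9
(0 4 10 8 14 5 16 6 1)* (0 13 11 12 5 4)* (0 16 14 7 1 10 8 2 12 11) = (0 16 6 10 2 12 5 14 4 8 7 1 13) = [16, 13, 12, 3, 8, 14, 10, 1, 7, 9, 2, 11, 5, 0, 4, 15, 6]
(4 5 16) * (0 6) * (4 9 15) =[6, 1, 2, 3, 5, 16, 0, 7, 8, 15, 10, 11, 12, 13, 14, 4, 9] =(0 6)(4 5 16 9 15)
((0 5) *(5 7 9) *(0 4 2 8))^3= (0 5 8 9 2 7 4)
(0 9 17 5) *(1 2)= (0 9 17 5)(1 2)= [9, 2, 1, 3, 4, 0, 6, 7, 8, 17, 10, 11, 12, 13, 14, 15, 16, 5]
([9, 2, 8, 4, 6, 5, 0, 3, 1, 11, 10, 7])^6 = [6, 1, 2, 7, 3, 5, 4, 11, 8, 0, 10, 9]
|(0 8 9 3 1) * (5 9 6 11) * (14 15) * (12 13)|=|(0 8 6 11 5 9 3 1)(12 13)(14 15)|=8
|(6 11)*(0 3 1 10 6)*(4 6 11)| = |(0 3 1 10 11)(4 6)| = 10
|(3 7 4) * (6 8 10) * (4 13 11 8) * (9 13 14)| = 10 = |(3 7 14 9 13 11 8 10 6 4)|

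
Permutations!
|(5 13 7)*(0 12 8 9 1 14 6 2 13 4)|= |(0 12 8 9 1 14 6 2 13 7 5 4)|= 12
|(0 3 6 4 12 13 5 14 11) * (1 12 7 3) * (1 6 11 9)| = |(0 6 4 7 3 11)(1 12 13 5 14 9)| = 6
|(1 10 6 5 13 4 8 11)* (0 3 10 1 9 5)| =12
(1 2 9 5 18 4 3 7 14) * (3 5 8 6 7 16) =(1 2 9 8 6 7 14)(3 16)(4 5 18) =[0, 2, 9, 16, 5, 18, 7, 14, 6, 8, 10, 11, 12, 13, 1, 15, 3, 17, 4]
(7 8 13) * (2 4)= (2 4)(7 8 13)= [0, 1, 4, 3, 2, 5, 6, 8, 13, 9, 10, 11, 12, 7]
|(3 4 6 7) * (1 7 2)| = |(1 7 3 4 6 2)| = 6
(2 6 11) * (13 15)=(2 6 11)(13 15)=[0, 1, 6, 3, 4, 5, 11, 7, 8, 9, 10, 2, 12, 15, 14, 13]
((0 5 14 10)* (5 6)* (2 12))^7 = (0 5 10 6 14)(2 12)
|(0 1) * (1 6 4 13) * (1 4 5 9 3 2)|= 14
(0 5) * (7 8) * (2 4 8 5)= (0 2 4 8 7 5)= [2, 1, 4, 3, 8, 0, 6, 5, 7]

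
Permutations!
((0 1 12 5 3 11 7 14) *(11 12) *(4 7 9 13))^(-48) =((0 1 11 9 13 4 7 14)(3 12 5))^(-48) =(14)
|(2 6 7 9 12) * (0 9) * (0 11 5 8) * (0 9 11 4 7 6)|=14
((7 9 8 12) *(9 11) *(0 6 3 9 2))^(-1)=(0 2 11 7 12 8 9 3 6)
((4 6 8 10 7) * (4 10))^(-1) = (4 8 6)(7 10)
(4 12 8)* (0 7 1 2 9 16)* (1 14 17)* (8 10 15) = (0 7 14 17 1 2 9 16)(4 12 10 15 8) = [7, 2, 9, 3, 12, 5, 6, 14, 4, 16, 15, 11, 10, 13, 17, 8, 0, 1]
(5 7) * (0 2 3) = [2, 1, 3, 0, 4, 7, 6, 5] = (0 2 3)(5 7)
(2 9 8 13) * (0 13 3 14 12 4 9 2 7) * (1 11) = (0 13 7)(1 11)(3 14 12 4 9 8) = [13, 11, 2, 14, 9, 5, 6, 0, 3, 8, 10, 1, 4, 7, 12]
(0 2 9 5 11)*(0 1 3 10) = (0 2 9 5 11 1 3 10) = [2, 3, 9, 10, 4, 11, 6, 7, 8, 5, 0, 1]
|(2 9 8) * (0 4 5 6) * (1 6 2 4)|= |(0 1 6)(2 9 8 4 5)|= 15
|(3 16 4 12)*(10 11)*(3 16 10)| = |(3 10 11)(4 12 16)| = 3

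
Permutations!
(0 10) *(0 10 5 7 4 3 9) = (10)(0 5 7 4 3 9) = [5, 1, 2, 9, 3, 7, 6, 4, 8, 0, 10]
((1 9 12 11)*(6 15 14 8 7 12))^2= (1 6 14 7 11 9 15 8 12)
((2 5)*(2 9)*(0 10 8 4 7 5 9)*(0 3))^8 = ((0 10 8 4 7 5 3)(2 9))^8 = (0 10 8 4 7 5 3)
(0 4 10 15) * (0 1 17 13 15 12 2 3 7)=[4, 17, 3, 7, 10, 5, 6, 0, 8, 9, 12, 11, 2, 15, 14, 1, 16, 13]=(0 4 10 12 2 3 7)(1 17 13 15)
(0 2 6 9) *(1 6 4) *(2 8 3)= (0 8 3 2 4 1 6 9)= [8, 6, 4, 2, 1, 5, 9, 7, 3, 0]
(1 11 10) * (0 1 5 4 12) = (0 1 11 10 5 4 12) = [1, 11, 2, 3, 12, 4, 6, 7, 8, 9, 5, 10, 0]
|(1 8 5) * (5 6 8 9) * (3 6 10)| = |(1 9 5)(3 6 8 10)| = 12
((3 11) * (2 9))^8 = (11) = ((2 9)(3 11))^8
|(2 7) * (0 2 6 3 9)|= 6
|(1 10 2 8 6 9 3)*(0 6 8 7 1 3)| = 12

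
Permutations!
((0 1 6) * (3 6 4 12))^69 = (0 12)(1 3)(4 6)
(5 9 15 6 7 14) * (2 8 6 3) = [0, 1, 8, 2, 4, 9, 7, 14, 6, 15, 10, 11, 12, 13, 5, 3] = (2 8 6 7 14 5 9 15 3)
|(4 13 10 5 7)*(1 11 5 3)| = |(1 11 5 7 4 13 10 3)| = 8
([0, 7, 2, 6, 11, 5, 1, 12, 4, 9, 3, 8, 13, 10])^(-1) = (1 6 3 10 13 12 7)(4 8 11)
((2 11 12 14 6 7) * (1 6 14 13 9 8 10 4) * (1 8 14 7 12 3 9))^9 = (1 6 12 13)(2 9)(3 7)(11 14)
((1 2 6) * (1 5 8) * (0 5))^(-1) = (0 6 2 1 8 5)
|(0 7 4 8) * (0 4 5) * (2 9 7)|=|(0 2 9 7 5)(4 8)|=10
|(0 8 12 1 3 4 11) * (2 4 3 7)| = |(0 8 12 1 7 2 4 11)| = 8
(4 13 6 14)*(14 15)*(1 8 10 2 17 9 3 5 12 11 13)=(1 8 10 2 17 9 3 5 12 11 13 6 15 14 4)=[0, 8, 17, 5, 1, 12, 15, 7, 10, 3, 2, 13, 11, 6, 4, 14, 16, 9]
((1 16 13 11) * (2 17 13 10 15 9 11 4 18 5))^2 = (1 10 9)(2 13 18)(4 5 17)(11 16 15)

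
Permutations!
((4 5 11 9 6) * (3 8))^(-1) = ((3 8)(4 5 11 9 6))^(-1) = (3 8)(4 6 9 11 5)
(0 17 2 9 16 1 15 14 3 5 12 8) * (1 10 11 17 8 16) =(0 8)(1 15 14 3 5 12 16 10 11 17 2 9) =[8, 15, 9, 5, 4, 12, 6, 7, 0, 1, 11, 17, 16, 13, 3, 14, 10, 2]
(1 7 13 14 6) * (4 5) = (1 7 13 14 6)(4 5) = [0, 7, 2, 3, 5, 4, 1, 13, 8, 9, 10, 11, 12, 14, 6]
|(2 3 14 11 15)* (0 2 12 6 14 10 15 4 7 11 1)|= |(0 2 3 10 15 12 6 14 1)(4 7 11)|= 9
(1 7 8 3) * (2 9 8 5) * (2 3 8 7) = (1 2 9 7 5 3) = [0, 2, 9, 1, 4, 3, 6, 5, 8, 7]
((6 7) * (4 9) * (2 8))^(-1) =((2 8)(4 9)(6 7))^(-1) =(2 8)(4 9)(6 7)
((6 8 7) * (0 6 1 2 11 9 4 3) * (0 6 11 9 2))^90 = (11)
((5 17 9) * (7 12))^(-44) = (5 17 9)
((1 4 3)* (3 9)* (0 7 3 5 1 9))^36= (0 7 3 9 5 1 4)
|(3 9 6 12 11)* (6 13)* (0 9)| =|(0 9 13 6 12 11 3)| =7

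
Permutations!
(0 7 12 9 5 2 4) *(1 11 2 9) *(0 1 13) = [7, 11, 4, 3, 1, 9, 6, 12, 8, 5, 10, 2, 13, 0] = (0 7 12 13)(1 11 2 4)(5 9)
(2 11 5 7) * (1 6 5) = [0, 6, 11, 3, 4, 7, 5, 2, 8, 9, 10, 1] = (1 6 5 7 2 11)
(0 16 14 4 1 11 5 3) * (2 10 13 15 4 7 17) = [16, 11, 10, 0, 1, 3, 6, 17, 8, 9, 13, 5, 12, 15, 7, 4, 14, 2] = (0 16 14 7 17 2 10 13 15 4 1 11 5 3)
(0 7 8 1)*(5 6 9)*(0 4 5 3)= [7, 4, 2, 0, 5, 6, 9, 8, 1, 3]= (0 7 8 1 4 5 6 9 3)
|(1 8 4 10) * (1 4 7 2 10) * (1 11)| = |(1 8 7 2 10 4 11)| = 7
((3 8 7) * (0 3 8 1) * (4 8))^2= (0 1 3)(4 7 8)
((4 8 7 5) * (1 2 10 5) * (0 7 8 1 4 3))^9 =(0 7 4 1 2 10 5 3)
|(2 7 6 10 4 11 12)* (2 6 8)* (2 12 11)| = |(2 7 8 12 6 10 4)| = 7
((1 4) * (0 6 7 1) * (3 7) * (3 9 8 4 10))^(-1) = (0 4 8 9 6)(1 7 3 10)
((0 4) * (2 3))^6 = (4)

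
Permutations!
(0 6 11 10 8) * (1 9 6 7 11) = (0 7 11 10 8)(1 9 6) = [7, 9, 2, 3, 4, 5, 1, 11, 0, 6, 8, 10]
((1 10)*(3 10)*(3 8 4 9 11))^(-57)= (1 10 3 11 9 4 8)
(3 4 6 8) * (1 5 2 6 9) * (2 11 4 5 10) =(1 10 2 6 8 3 5 11 4 9) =[0, 10, 6, 5, 9, 11, 8, 7, 3, 1, 2, 4]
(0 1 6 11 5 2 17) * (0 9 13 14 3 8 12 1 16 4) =(0 16 4)(1 6 11 5 2 17 9 13 14 3 8 12) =[16, 6, 17, 8, 0, 2, 11, 7, 12, 13, 10, 5, 1, 14, 3, 15, 4, 9]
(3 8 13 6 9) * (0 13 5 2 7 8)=[13, 1, 7, 0, 4, 2, 9, 8, 5, 3, 10, 11, 12, 6]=(0 13 6 9 3)(2 7 8 5)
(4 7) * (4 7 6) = [0, 1, 2, 3, 6, 5, 4, 7] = (7)(4 6)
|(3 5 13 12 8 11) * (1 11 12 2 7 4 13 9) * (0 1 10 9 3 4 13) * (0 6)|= 30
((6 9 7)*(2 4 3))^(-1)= (2 3 4)(6 7 9)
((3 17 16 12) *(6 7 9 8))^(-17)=((3 17 16 12)(6 7 9 8))^(-17)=(3 12 16 17)(6 8 9 7)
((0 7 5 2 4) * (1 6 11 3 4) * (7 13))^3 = (0 5 6 4 7 1 3 13 2 11)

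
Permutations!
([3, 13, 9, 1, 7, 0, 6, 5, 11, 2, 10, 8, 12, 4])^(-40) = [1, 4, 2, 13, 5, 3, 6, 0, 8, 9, 10, 11, 12, 7]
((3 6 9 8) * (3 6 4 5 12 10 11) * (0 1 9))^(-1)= (0 6 8 9 1)(3 11 10 12 5 4)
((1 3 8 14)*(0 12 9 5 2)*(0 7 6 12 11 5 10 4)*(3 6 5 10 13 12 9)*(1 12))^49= ((0 11 10 4)(1 6 9 13)(2 7 5)(3 8 14 12))^49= (0 11 10 4)(1 6 9 13)(2 7 5)(3 8 14 12)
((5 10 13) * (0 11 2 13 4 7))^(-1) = ((0 11 2 13 5 10 4 7))^(-1) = (0 7 4 10 5 13 2 11)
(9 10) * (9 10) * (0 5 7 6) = (10)(0 5 7 6) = [5, 1, 2, 3, 4, 7, 0, 6, 8, 9, 10]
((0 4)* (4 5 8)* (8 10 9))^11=((0 5 10 9 8 4))^11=(0 4 8 9 10 5)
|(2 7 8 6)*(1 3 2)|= |(1 3 2 7 8 6)|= 6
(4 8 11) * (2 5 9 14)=(2 5 9 14)(4 8 11)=[0, 1, 5, 3, 8, 9, 6, 7, 11, 14, 10, 4, 12, 13, 2]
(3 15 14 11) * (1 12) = [0, 12, 2, 15, 4, 5, 6, 7, 8, 9, 10, 3, 1, 13, 11, 14] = (1 12)(3 15 14 11)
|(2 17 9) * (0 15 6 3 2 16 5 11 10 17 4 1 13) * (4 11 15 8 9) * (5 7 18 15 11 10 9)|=17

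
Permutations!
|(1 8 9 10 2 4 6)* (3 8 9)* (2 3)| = 8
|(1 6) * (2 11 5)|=|(1 6)(2 11 5)|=6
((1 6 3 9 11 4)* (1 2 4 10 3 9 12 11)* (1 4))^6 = (1 6 9 4 2)(3 11)(10 12)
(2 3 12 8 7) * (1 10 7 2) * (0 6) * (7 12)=[6, 10, 3, 7, 4, 5, 0, 1, 2, 9, 12, 11, 8]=(0 6)(1 10 12 8 2 3 7)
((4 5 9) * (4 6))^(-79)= ((4 5 9 6))^(-79)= (4 5 9 6)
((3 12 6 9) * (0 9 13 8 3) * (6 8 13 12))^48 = (13)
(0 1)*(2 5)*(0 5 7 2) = [1, 5, 7, 3, 4, 0, 6, 2] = (0 1 5)(2 7)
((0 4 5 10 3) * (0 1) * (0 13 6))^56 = (13)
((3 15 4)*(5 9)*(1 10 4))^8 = (1 3 10 15 4)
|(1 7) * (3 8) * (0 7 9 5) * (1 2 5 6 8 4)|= |(0 7 2 5)(1 9 6 8 3 4)|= 12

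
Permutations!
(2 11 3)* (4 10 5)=(2 11 3)(4 10 5)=[0, 1, 11, 2, 10, 4, 6, 7, 8, 9, 5, 3]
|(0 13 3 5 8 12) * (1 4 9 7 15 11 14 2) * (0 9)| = |(0 13 3 5 8 12 9 7 15 11 14 2 1 4)| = 14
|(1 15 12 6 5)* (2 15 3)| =7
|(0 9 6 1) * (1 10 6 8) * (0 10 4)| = 7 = |(0 9 8 1 10 6 4)|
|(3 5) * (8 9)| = 2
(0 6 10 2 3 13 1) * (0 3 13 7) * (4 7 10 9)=[6, 3, 13, 10, 7, 5, 9, 0, 8, 4, 2, 11, 12, 1]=(0 6 9 4 7)(1 3 10 2 13)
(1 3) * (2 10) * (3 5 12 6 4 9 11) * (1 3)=[0, 5, 10, 3, 9, 12, 4, 7, 8, 11, 2, 1, 6]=(1 5 12 6 4 9 11)(2 10)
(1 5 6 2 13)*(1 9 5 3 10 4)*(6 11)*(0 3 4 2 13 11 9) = (0 3 10 2 11 6 13)(1 4)(5 9) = [3, 4, 11, 10, 1, 9, 13, 7, 8, 5, 2, 6, 12, 0]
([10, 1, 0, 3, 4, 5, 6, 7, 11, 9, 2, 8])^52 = (11)(0 10 2)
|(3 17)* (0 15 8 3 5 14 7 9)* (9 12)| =|(0 15 8 3 17 5 14 7 12 9)| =10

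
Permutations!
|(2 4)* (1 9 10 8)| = 4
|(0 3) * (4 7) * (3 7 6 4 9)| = |(0 7 9 3)(4 6)| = 4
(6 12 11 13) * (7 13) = (6 12 11 7 13) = [0, 1, 2, 3, 4, 5, 12, 13, 8, 9, 10, 7, 11, 6]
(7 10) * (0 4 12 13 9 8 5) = (0 4 12 13 9 8 5)(7 10) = [4, 1, 2, 3, 12, 0, 6, 10, 5, 8, 7, 11, 13, 9]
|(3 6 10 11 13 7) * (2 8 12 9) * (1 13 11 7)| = |(1 13)(2 8 12 9)(3 6 10 7)| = 4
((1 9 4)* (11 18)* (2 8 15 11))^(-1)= ((1 9 4)(2 8 15 11 18))^(-1)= (1 4 9)(2 18 11 15 8)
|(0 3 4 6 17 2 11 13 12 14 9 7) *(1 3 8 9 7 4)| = |(0 8 9 4 6 17 2 11 13 12 14 7)(1 3)| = 12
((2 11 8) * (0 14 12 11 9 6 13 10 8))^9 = (0 14 12 11)(2 13)(6 8)(9 10)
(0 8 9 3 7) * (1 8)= (0 1 8 9 3 7)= [1, 8, 2, 7, 4, 5, 6, 0, 9, 3]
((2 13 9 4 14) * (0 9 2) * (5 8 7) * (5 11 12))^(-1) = (0 14 4 9)(2 13)(5 12 11 7 8)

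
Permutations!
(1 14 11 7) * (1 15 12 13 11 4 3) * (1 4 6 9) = (1 14 6 9)(3 4)(7 15 12 13 11) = [0, 14, 2, 4, 3, 5, 9, 15, 8, 1, 10, 7, 13, 11, 6, 12]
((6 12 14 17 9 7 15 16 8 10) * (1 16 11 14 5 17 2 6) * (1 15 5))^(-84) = ((1 16 8 10 15 11 14 2 6 12)(5 17 9 7))^(-84) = (17)(1 14 8 6 15)(2 10 12 11 16)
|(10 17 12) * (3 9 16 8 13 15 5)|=21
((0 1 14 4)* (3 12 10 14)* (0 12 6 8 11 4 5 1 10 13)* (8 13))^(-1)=(0 13 6 3 1 5 14 10)(4 11 8 12)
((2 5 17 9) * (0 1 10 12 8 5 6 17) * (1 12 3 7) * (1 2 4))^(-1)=((0 12 8 5)(1 10 3 7 2 6 17 9 4))^(-1)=(0 5 8 12)(1 4 9 17 6 2 7 3 10)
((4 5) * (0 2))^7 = ((0 2)(4 5))^7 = (0 2)(4 5)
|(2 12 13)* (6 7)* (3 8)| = 6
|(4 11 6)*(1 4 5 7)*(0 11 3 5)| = 15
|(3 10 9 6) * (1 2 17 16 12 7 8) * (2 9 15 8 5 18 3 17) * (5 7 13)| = 13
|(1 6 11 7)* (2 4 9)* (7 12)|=15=|(1 6 11 12 7)(2 4 9)|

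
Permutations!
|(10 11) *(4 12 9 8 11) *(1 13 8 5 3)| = 10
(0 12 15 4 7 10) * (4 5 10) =(0 12 15 5 10)(4 7) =[12, 1, 2, 3, 7, 10, 6, 4, 8, 9, 0, 11, 15, 13, 14, 5]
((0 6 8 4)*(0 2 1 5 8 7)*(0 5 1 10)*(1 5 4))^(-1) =(0 10 2 4 7 6)(1 8 5) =((0 6 7 4 2 10)(1 5 8))^(-1)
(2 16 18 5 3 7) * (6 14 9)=[0, 1, 16, 7, 4, 3, 14, 2, 8, 6, 10, 11, 12, 13, 9, 15, 18, 17, 5]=(2 16 18 5 3 7)(6 14 9)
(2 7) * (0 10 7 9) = [10, 1, 9, 3, 4, 5, 6, 2, 8, 0, 7] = (0 10 7 2 9)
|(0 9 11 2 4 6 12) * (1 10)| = 14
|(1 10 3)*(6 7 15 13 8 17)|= |(1 10 3)(6 7 15 13 8 17)|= 6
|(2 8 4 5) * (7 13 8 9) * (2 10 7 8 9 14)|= 14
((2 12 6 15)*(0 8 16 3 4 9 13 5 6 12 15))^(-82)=(0 6 5 13 9 4 3 16 8)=((0 8 16 3 4 9 13 5 6)(2 15))^(-82)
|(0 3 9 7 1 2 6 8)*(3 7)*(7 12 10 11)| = 18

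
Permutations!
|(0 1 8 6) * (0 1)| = |(1 8 6)| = 3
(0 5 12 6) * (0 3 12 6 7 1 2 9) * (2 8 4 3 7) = [5, 8, 9, 12, 3, 6, 7, 1, 4, 0, 10, 11, 2] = (0 5 6 7 1 8 4 3 12 2 9)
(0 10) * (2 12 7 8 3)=[10, 1, 12, 2, 4, 5, 6, 8, 3, 9, 0, 11, 7]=(0 10)(2 12 7 8 3)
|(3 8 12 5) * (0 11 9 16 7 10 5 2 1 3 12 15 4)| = 14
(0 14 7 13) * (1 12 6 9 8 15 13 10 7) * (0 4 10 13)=[14, 12, 2, 3, 10, 5, 9, 13, 15, 8, 7, 11, 6, 4, 1, 0]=(0 14 1 12 6 9 8 15)(4 10 7 13)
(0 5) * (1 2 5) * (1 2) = (0 2 5) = [2, 1, 5, 3, 4, 0]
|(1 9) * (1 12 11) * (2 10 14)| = |(1 9 12 11)(2 10 14)| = 12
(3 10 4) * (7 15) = (3 10 4)(7 15) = [0, 1, 2, 10, 3, 5, 6, 15, 8, 9, 4, 11, 12, 13, 14, 7]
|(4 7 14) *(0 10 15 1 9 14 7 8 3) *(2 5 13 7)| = 36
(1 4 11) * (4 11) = [0, 11, 2, 3, 4, 5, 6, 7, 8, 9, 10, 1] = (1 11)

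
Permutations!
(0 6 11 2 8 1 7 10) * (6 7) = [7, 6, 8, 3, 4, 5, 11, 10, 1, 9, 0, 2] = (0 7 10)(1 6 11 2 8)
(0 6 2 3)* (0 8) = (0 6 2 3 8) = [6, 1, 3, 8, 4, 5, 2, 7, 0]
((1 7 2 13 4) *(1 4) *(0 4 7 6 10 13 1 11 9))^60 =((0 4 7 2 1 6 10 13 11 9))^60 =(13)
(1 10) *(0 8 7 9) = (0 8 7 9)(1 10) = [8, 10, 2, 3, 4, 5, 6, 9, 7, 0, 1]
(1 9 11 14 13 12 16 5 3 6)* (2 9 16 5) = (1 16 2 9 11 14 13 12 5 3 6) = [0, 16, 9, 6, 4, 3, 1, 7, 8, 11, 10, 14, 5, 12, 13, 15, 2]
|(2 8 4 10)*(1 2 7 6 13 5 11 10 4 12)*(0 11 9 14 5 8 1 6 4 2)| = 84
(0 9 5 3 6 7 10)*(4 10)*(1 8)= [9, 8, 2, 6, 10, 3, 7, 4, 1, 5, 0]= (0 9 5 3 6 7 4 10)(1 8)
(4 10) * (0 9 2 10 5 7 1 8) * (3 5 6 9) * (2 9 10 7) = (0 3 5 2 7 1 8)(4 6 10) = [3, 8, 7, 5, 6, 2, 10, 1, 0, 9, 4]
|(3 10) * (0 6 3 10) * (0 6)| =|(10)(3 6)| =2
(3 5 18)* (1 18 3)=(1 18)(3 5)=[0, 18, 2, 5, 4, 3, 6, 7, 8, 9, 10, 11, 12, 13, 14, 15, 16, 17, 1]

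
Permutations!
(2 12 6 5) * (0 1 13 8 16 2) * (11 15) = [1, 13, 12, 3, 4, 0, 5, 7, 16, 9, 10, 15, 6, 8, 14, 11, 2] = (0 1 13 8 16 2 12 6 5)(11 15)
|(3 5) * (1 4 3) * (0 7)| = 4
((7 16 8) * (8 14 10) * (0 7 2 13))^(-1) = (0 13 2 8 10 14 16 7)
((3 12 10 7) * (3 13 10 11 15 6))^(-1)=(3 6 15 11 12)(7 10 13)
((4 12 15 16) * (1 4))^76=(1 4 12 15 16)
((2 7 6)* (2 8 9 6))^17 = (2 7)(6 9 8)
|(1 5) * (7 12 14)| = |(1 5)(7 12 14)| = 6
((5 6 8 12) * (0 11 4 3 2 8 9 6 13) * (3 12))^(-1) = (0 13 5 12 4 11)(2 3 8)(6 9)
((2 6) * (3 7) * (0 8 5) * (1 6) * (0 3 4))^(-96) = ((0 8 5 3 7 4)(1 6 2))^(-96) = (8)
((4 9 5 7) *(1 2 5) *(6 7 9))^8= ((1 2 5 9)(4 6 7))^8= (9)(4 7 6)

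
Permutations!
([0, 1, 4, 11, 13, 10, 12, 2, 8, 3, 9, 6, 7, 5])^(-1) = (2 7 12 6 11 3 9 10 5 13 4)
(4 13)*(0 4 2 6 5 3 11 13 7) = (0 4 7)(2 6 5 3 11 13) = [4, 1, 6, 11, 7, 3, 5, 0, 8, 9, 10, 13, 12, 2]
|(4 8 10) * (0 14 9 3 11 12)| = 6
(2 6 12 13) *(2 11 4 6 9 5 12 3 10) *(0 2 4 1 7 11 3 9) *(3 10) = (0 2)(1 7 11)(4 6 9 5 12 13 10) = [2, 7, 0, 3, 6, 12, 9, 11, 8, 5, 4, 1, 13, 10]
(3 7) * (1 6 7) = (1 6 7 3) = [0, 6, 2, 1, 4, 5, 7, 3]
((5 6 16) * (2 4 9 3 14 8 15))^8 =(2 4 9 3 14 8 15)(5 16 6)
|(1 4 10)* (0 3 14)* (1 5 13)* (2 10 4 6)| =6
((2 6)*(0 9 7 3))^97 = ((0 9 7 3)(2 6))^97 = (0 9 7 3)(2 6)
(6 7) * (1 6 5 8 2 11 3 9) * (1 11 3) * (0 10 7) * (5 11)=(0 10 7 11 1 6)(2 3 9 5 8)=[10, 6, 3, 9, 4, 8, 0, 11, 2, 5, 7, 1]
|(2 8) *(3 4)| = |(2 8)(3 4)| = 2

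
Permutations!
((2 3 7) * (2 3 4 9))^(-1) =((2 4 9)(3 7))^(-1) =(2 9 4)(3 7)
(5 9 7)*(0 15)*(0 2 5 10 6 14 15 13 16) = [13, 1, 5, 3, 4, 9, 14, 10, 8, 7, 6, 11, 12, 16, 15, 2, 0] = (0 13 16)(2 5 9 7 10 6 14 15)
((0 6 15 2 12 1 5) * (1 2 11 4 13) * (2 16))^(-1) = (0 5 1 13 4 11 15 6)(2 16 12)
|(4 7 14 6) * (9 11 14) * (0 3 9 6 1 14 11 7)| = |(0 3 9 7 6 4)(1 14)| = 6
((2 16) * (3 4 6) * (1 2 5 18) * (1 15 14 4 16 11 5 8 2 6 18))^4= (18)(1 8)(2 6)(3 11)(5 16)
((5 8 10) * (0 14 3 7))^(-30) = (0 3)(7 14) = ((0 14 3 7)(5 8 10))^(-30)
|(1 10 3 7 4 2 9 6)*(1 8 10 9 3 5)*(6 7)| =10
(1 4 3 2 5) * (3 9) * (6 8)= (1 4 9 3 2 5)(6 8)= [0, 4, 5, 2, 9, 1, 8, 7, 6, 3]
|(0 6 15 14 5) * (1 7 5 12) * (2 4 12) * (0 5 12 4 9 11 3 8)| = |(0 6 15 14 2 9 11 3 8)(1 7 12)| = 9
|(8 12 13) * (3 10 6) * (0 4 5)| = 3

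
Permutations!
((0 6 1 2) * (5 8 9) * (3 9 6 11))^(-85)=(0 8 11 6 3 1 9 2 5)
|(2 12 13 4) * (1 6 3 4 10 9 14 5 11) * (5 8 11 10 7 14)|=33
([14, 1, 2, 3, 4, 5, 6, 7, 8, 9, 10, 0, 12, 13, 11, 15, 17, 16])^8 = (17)(0 11 14)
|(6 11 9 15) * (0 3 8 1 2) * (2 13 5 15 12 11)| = 9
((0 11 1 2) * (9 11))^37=((0 9 11 1 2))^37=(0 11 2 9 1)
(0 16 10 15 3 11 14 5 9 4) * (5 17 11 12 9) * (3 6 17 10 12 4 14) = (0 16 12 9 14 10 15 6 17 11 3 4) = [16, 1, 2, 4, 0, 5, 17, 7, 8, 14, 15, 3, 9, 13, 10, 6, 12, 11]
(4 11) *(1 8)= (1 8)(4 11)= [0, 8, 2, 3, 11, 5, 6, 7, 1, 9, 10, 4]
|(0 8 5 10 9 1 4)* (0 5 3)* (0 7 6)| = |(0 8 3 7 6)(1 4 5 10 9)| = 5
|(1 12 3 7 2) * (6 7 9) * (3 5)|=8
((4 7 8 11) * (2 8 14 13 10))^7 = ((2 8 11 4 7 14 13 10))^7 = (2 10 13 14 7 4 11 8)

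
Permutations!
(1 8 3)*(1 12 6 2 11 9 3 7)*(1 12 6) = [0, 8, 11, 6, 4, 5, 2, 12, 7, 3, 10, 9, 1] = (1 8 7 12)(2 11 9 3 6)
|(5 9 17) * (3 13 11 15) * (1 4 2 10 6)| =60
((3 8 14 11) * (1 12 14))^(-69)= (1 11)(3 12)(8 14)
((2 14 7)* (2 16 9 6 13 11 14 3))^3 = (2 3)(6 14 9 11 16 13 7)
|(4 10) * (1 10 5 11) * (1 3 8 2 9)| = 9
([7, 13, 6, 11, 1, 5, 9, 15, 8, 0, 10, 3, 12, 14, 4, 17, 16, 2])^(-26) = [15, 14, 9, 3, 13, 5, 0, 17, 8, 7, 10, 11, 12, 4, 1, 2, 16, 6]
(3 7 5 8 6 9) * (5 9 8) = [0, 1, 2, 7, 4, 5, 8, 9, 6, 3] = (3 7 9)(6 8)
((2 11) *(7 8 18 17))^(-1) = (2 11)(7 17 18 8)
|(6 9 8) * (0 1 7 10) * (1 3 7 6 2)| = 20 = |(0 3 7 10)(1 6 9 8 2)|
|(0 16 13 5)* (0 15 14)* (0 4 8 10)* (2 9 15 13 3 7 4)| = |(0 16 3 7 4 8 10)(2 9 15 14)(5 13)| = 28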